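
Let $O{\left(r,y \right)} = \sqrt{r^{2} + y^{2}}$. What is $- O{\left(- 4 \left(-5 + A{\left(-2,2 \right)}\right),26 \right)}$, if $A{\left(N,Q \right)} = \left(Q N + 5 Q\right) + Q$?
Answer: $- 2 \sqrt{205} \approx -28.636$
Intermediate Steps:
$A{\left(N,Q \right)} = 6 Q + N Q$ ($A{\left(N,Q \right)} = \left(N Q + 5 Q\right) + Q = \left(5 Q + N Q\right) + Q = 6 Q + N Q$)
$- O{\left(- 4 \left(-5 + A{\left(-2,2 \right)}\right),26 \right)} = - \sqrt{\left(- 4 \left(-5 + 2 \left(6 - 2\right)\right)\right)^{2} + 26^{2}} = - \sqrt{\left(- 4 \left(-5 + 2 \cdot 4\right)\right)^{2} + 676} = - \sqrt{\left(- 4 \left(-5 + 8\right)\right)^{2} + 676} = - \sqrt{\left(\left(-4\right) 3\right)^{2} + 676} = - \sqrt{\left(-12\right)^{2} + 676} = - \sqrt{144 + 676} = - \sqrt{820} = - 2 \sqrt{205}$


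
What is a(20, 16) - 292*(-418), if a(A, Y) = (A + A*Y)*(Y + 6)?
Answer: 129536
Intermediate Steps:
a(A, Y) = (6 + Y)*(A + A*Y) (a(A, Y) = (A + A*Y)*(6 + Y) = (6 + Y)*(A + A*Y))
a(20, 16) - 292*(-418) = 20*(6 + 16² + 7*16) - 292*(-418) = 20*(6 + 256 + 112) + 122056 = 20*374 + 122056 = 7480 + 122056 = 129536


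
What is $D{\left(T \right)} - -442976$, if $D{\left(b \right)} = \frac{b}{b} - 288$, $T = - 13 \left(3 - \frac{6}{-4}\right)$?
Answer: $442689$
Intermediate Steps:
$T = - \frac{117}{2}$ ($T = - 13 \left(3 - - \frac{3}{2}\right) = - 13 \left(3 + \frac{3}{2}\right) = \left(-13\right) \frac{9}{2} = - \frac{117}{2} \approx -58.5$)
$D{\left(b \right)} = -287$ ($D{\left(b \right)} = 1 - 288 = -287$)
$D{\left(T \right)} - -442976 = -287 - -442976 = -287 + 442976 = 442689$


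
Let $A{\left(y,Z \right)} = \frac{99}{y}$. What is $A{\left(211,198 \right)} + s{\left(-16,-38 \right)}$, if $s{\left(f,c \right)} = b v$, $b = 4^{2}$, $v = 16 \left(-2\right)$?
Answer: $- \frac{107933}{211} \approx -511.53$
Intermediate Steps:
$v = -32$
$b = 16$
$s{\left(f,c \right)} = -512$ ($s{\left(f,c \right)} = 16 \left(-32\right) = -512$)
$A{\left(211,198 \right)} + s{\left(-16,-38 \right)} = \frac{99}{211} - 512 = - \frac{107933}{211}$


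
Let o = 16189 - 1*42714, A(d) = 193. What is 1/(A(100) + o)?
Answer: -1/26332 ≈ -3.7977e-5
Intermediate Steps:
o = -26525 (o = 16189 - 42714 = -26525)
1/(A(100) + o) = 1/(193 - 26525) = 1/(-26332) = -1/26332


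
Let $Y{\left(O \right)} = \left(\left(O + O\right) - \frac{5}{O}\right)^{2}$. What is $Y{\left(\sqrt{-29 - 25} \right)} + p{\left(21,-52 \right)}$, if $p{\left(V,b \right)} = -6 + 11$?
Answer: $- \frac{12499}{54} \approx -231.46$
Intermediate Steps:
$Y{\left(O \right)} = \left(- \frac{5}{O} + 2 O\right)^{2}$ ($Y{\left(O \right)} = \left(2 O - \frac{5}{O}\right)^{2} = \left(- \frac{5}{O} + 2 O\right)^{2}$)
$p{\left(V,b \right)} = 5$
$Y{\left(\sqrt{-29 - 25} \right)} + p{\left(21,-52 \right)} = \frac{\left(-5 + 2 \left(\sqrt{-29 - 25}\right)^{2}\right)^{2}}{-29 - 25} + 5 = \frac{\left(-5 + 2 \left(\sqrt{-54}\right)^{2}\right)^{2}}{-54} + 5 = \frac{\left(-5 + 2 \left(3 i \sqrt{6}\right)^{2}\right)^{2}}{-54} + 5 = - \frac{\left(-5 + 2 \left(-54\right)\right)^{2}}{54} + 5 = - \frac{\left(-5 - 108\right)^{2}}{54} + 5 = - \frac{\left(-113\right)^{2}}{54} + 5 = \left(- \frac{1}{54}\right) 12769 + 5 = - \frac{12769}{54} + 5 = - \frac{12499}{54}$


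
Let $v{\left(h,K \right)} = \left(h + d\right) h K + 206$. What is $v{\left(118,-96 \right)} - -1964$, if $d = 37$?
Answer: $-1753670$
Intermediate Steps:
$v{\left(h,K \right)} = 206 + K h \left(37 + h\right)$ ($v{\left(h,K \right)} = \left(h + 37\right) h K + 206 = \left(37 + h\right) h K + 206 = h \left(37 + h\right) K + 206 = K h \left(37 + h\right) + 206 = 206 + K h \left(37 + h\right)$)
$v{\left(118,-96 \right)} - -1964 = \left(206 - 96 \cdot 118^{2} + 37 \left(-96\right) 118\right) - -1964 = \left(206 - 1336704 - 419136\right) + 1964 = -1755634 + 1964 = -1753670$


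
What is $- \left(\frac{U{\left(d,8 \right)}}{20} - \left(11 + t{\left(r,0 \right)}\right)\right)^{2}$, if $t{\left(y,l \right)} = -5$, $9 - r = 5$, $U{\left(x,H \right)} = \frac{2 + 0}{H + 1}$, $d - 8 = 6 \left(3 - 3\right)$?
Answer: $- \frac{290521}{8100} \approx -35.867$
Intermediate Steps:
$d = 8$ ($d = 8 + 6 \left(3 - 3\right) = 8 + 6 \cdot 0 = 8 + 0 = 8$)
$U{\left(x,H \right)} = \frac{2}{1 + H}$
$r = 4$ ($r = 9 - 5 = 4$)
$- \left(\frac{U{\left(d,8 \right)}}{20} - \left(11 + t{\left(r,0 \right)}\right)\right)^{2} = - \left(\frac{2 \frac{1}{1 + 8}}{20} - 6\right)^{2} = - \left(\frac{2}{9} \cdot \frac{1}{20} + \left(-11 + 5\right)\right)^{2} = - \left(2 \cdot \frac{1}{9} \cdot \frac{1}{20} - 6\right)^{2} = - \left(\frac{2}{9} \cdot \frac{1}{20} - 6\right)^{2} = - \left(\frac{1}{90} - 6\right)^{2} = - \left(- \frac{539}{90}\right)^{2} = \left(-1\right) \frac{290521}{8100} = - \frac{290521}{8100}$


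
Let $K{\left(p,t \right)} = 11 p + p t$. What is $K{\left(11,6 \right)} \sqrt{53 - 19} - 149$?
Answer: $-149 + 187 \sqrt{34} \approx 941.39$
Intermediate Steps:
$K{\left(11,6 \right)} \sqrt{53 - 19} - 149 = 11 \left(11 + 6\right) \sqrt{53 - 19} - 149 = 11 \cdot 17 \sqrt{34} - 149 = 187 \sqrt{34} - 149 = -149 + 187 \sqrt{34}$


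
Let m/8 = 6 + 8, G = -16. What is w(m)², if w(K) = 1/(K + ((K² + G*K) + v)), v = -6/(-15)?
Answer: 25/2950879684 ≈ 8.4721e-9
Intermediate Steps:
v = ⅖ (v = -6*(-1/15) = ⅖ ≈ 0.40000)
m = 112 (m = 8*(6 + 8) = 8*14 = 112)
w(K) = 1/(⅖ + K² - 15*K) (w(K) = 1/(K + ((K² - 16*K) + ⅖)) = 1/(K + (⅖ + K² - 16*K)) = 1/(⅖ + K² - 15*K))
w(m)² = (5/(2 - 75*112 + 5*112²))² = (5/(2 - 8400 + 5*12544))² = (5/(2 - 8400 + 62720))² = (5/54322)² = 25/2950879684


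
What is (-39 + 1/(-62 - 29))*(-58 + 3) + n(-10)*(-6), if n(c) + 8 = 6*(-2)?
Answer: 206170/91 ≈ 2265.6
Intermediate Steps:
n(c) = -20 (n(c) = -8 + 6*(-2) = -8 - 12 = -20)
(-39 + 1/(-62 - 29))*(-58 + 3) + n(-10)*(-6) = (-39 + 1/(-62 - 29))*(-58 + 3) - 20*(-6) = (-39 + 1/(-91))*(-55) + 120 = (-39 - 1/91)*(-55) + 120 = -3550/91*(-55) + 120 = 195250/91 + 120 = 206170/91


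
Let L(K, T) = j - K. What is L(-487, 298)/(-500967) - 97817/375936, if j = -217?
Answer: -5456065751/20925725568 ≈ -0.26074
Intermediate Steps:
L(K, T) = -217 - K
L(-487, 298)/(-500967) - 97817/375936 = (-217 - 1*(-487))/(-500967) - 97817/375936 = (-217 + 487)*(-1/500967) - 97817*1/375936 = 270*(-1/500967) - 97817/375936 = -30/55663 - 97817/375936 = -5456065751/20925725568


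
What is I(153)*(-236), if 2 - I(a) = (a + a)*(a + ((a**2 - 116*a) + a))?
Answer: 430912400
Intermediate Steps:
I(a) = 2 - 2*a*(a**2 - 114*a) (I(a) = 2 - (a + a)*(a + ((a**2 - 116*a) + a)) = 2 - 2*a*(a + (a**2 - 115*a)) = 2 - 2*a*(a**2 - 114*a))
I(153)*(-236) = (2 - 2*153**3 + 228*153**2)*(-236) = (2 - 2*3581577 + 228*23409)*(-236) = (2 - 7163154 + 5337252)*(-236) = -1825900*(-236) = 430912400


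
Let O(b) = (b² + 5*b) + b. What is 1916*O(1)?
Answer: 13412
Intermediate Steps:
O(b) = b² + 6*b
1916*O(1) = 1916*(1*(6 + 1)) = 1916*(1*7) = 1916*7 = 13412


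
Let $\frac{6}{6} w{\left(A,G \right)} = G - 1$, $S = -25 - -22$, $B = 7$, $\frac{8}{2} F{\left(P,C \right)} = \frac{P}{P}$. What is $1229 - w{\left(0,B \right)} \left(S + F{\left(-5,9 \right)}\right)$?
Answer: $\frac{2491}{2} \approx 1245.5$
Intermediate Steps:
$F{\left(P,C \right)} = \frac{1}{4}$ ($F{\left(P,C \right)} = \frac{P \frac{1}{P}}{4} = \frac{1}{4} \cdot 1 = \frac{1}{4}$)
$S = -3$ ($S = -25 + 22 = -3$)
$w{\left(A,G \right)} = -1 + G$ ($w{\left(A,G \right)} = G - 1 = -1 + G$)
$1229 - w{\left(0,B \right)} \left(S + F{\left(-5,9 \right)}\right) = 1229 - \left(-1 + 7\right) \left(-3 + \frac{1}{4}\right) = 1229 - 6 \left(- \frac{11}{4}\right) = 1229 - - \frac{33}{2} = 1229 + \frac{33}{2} = \frac{2491}{2}$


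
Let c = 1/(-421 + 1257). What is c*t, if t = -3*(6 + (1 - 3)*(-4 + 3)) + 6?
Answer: -9/418 ≈ -0.021531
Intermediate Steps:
c = 1/836 ≈ 0.0011962
t = -18 (t = -3*(6 - 2*(-1)) + 6 = -3*(6 + 2) + 6 = -3*8 + 6 = -24 + 6 = -18)
c*t = (1/836)*(-18) = -9/418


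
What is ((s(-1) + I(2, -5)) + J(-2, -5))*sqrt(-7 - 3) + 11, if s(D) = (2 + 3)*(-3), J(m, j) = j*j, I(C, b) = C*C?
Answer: 11 + 14*I*sqrt(10) ≈ 11.0 + 44.272*I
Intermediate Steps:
I(C, b) = C**2
J(m, j) = j**2
s(D) = -15 (s(D) = 5*(-3) = -15)
((s(-1) + I(2, -5)) + J(-2, -5))*sqrt(-7 - 3) + 11 = ((-15 + 2**2) + (-5)**2)*sqrt(-7 - 3) + 11 = ((-15 + 4) + 25)*sqrt(-10) + 11 = (-11 + 25)*(I*sqrt(10)) + 11 = 14*(I*sqrt(10)) + 11 = 14*I*sqrt(10) + 11 = 11 + 14*I*sqrt(10)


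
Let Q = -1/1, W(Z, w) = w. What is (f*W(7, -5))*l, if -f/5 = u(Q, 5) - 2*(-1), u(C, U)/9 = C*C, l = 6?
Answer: 1650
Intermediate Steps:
Q = -1 (Q = -1*1 = -1)
u(C, U) = 9*C² (u(C, U) = 9*(C*C) = 9*C²)
f = -55 (f = -5*(9*(-1)² - 2*(-1)) = -5*(9*1 + 2) = -5*(9 + 2) = -5*11 = -55)
(f*W(7, -5))*l = -55*(-5)*6 = 275*6 = 1650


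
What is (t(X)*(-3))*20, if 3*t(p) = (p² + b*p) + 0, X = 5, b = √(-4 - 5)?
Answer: -500 - 300*I ≈ -500.0 - 300.0*I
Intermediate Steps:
b = 3*I (b = √(-9) = 3*I ≈ 3.0*I)
t(p) = p²/3 + I*p (t(p) = ((p² + (3*I)*p) + 0)/3 = ((p² + 3*I*p) + 0)/3 = (p² + 3*I*p)/3 = p²/3 + I*p)
(t(X)*(-3))*20 = (((⅓)*5*(5 + 3*I))*(-3))*20 = ((25/3 + 5*I)*(-3))*20 = (-25 - 15*I)*20 = -500 - 300*I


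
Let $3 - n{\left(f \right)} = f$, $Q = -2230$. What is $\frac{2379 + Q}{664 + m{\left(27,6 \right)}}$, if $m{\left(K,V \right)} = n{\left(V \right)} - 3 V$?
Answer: $\frac{149}{643} \approx 0.23173$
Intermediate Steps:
$n{\left(f \right)} = 3 - f$
$m{\left(K,V \right)} = 3 - 4 V$ ($m{\left(K,V \right)} = \left(3 - V\right) - 3 V = 3 - 4 V$)
$\frac{2379 + Q}{664 + m{\left(27,6 \right)}} = \frac{2379 - 2230}{664 + \left(3 - 24\right)} = \frac{149}{664 + \left(3 - 24\right)} = \frac{149}{664 - 21} = \frac{149}{643}$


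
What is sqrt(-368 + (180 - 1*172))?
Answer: 6*I*sqrt(10) ≈ 18.974*I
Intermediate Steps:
sqrt(-368 + (180 - 1*172)) = sqrt(-368 + (180 - 172)) = sqrt(-368 + 8) = sqrt(-360) = 6*I*sqrt(10)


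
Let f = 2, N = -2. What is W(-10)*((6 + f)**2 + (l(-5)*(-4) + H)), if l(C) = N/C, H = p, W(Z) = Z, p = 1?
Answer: -634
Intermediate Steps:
H = 1
l(C) = -2/C
W(-10)*((6 + f)**2 + (l(-5)*(-4) + H)) = -10*((6 + 2)**2 + (-2/(-5)*(-4) + 1)) = -10*(8**2 + (-2*(-1/5)*(-4) + 1)) = -10*(64 + ((2/5)*(-4) + 1)) = -10*(64 + (-8/5 + 1)) = -10*(64 - 3/5) = -10*317/5 = -634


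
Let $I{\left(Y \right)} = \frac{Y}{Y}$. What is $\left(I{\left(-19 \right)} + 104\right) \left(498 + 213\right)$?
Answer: $74655$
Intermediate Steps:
$I{\left(Y \right)} = 1$
$\left(I{\left(-19 \right)} + 104\right) \left(498 + 213\right) = \left(1 + 104\right) \left(498 + 213\right) = 105 \cdot 711 = 74655$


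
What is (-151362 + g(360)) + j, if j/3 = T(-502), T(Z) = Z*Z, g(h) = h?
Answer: 605010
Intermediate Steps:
T(Z) = Z**2
j = 756012 (j = 3*(-502)**2 = 3*252004 = 756012)
(-151362 + g(360)) + j = (-151362 + 360) + 756012 = -151002 + 756012 = 605010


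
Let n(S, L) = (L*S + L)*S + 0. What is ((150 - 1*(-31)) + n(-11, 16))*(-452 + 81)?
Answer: -720111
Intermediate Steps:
n(S, L) = S*(L + L*S) (n(S, L) = (L + L*S)*S + 0 = S*(L + L*S) + 0 = S*(L + L*S))
((150 - 1*(-31)) + n(-11, 16))*(-452 + 81) = ((150 - 1*(-31)) + 16*(-11)*(1 - 11))*(-452 + 81) = ((150 + 31) + 16*(-11)*(-10))*(-371) = (181 + 1760)*(-371) = 1941*(-371) = -720111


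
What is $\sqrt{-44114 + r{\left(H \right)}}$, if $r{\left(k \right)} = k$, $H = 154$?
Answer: $2 i \sqrt{10990} \approx 209.67 i$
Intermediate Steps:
$\sqrt{-44114 + r{\left(H \right)}} = \sqrt{-44114 + 154} = \sqrt{-43960} = 2 i \sqrt{10990}$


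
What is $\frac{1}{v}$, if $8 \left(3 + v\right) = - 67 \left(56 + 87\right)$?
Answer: $- \frac{8}{9605} \approx -0.0008329$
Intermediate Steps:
$v = - \frac{9605}{8}$ ($v = -3 + \frac{\left(-67\right) \left(56 + 87\right)}{8} = -3 + \frac{\left(-67\right) 143}{8} = -3 + \frac{1}{8} \left(-9581\right) = -3 - \frac{9581}{8} = - \frac{9605}{8} \approx -1200.6$)
$\frac{1}{v} = \frac{1}{- \frac{9605}{8}} = - \frac{8}{9605}$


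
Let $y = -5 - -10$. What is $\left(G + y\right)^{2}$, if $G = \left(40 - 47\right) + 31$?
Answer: $841$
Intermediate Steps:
$y = 5$ ($y = -5 + 10 = 5$)
$G = 24$ ($G = -7 + 31 = 24$)
$\left(G + y\right)^{2} = \left(24 + 5\right)^{2} = 29^{2} = 841$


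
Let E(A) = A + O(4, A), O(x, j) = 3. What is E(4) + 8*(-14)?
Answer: -105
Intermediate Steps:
E(A) = 3 + A (E(A) = A + 3 = 3 + A)
E(4) + 8*(-14) = (3 + 4) + 8*(-14) = 7 - 112 = -105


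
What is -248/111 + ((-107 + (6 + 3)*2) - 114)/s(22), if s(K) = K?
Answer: -27989/2442 ≈ -11.462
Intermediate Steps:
-248/111 + ((-107 + (6 + 3)*2) - 114)/s(22) = -248/111 + ((-107 + (6 + 3)*2) - 114)/22 = -248*1/111 + ((-107 + 9*2) - 114)*(1/22) = -248/111 + ((-107 + 18) - 114)*(1/22) = -248/111 + (-89 - 114)*(1/22) = -248/111 - 203*1/22 = -248/111 - 203/22 = -27989/2442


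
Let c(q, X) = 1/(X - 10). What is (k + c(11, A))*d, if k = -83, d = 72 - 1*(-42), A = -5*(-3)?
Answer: -47196/5 ≈ -9439.2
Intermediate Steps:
A = 15
d = 114 (d = 72 + 42 = 114)
c(q, X) = 1/(-10 + X)
(k + c(11, A))*d = (-83 + 1/(-10 + 15))*114 = (-83 + 1/5)*114 = (-83 + ⅕)*114 = -414/5*114 = -47196/5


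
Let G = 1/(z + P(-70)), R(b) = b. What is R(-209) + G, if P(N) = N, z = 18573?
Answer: -3867126/18503 ≈ -209.00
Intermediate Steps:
G = 1/18503 (G = 1/(18573 - 70) = 1/18503 ≈ 5.4045e-5)
R(-209) + G = -209 + 1/18503 = -3867126/18503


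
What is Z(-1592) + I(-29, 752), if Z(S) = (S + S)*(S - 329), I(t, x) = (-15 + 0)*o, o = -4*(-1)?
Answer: 6116404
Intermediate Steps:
o = 4
I(t, x) = -60 (I(t, x) = (-15 + 0)*4 = -15*4 = -60)
Z(S) = 2*S*(-329 + S) (Z(S) = (2*S)*(-329 + S) = 2*S*(-329 + S))
Z(-1592) + I(-29, 752) = 2*(-1592)*(-329 - 1592) - 60 = 2*(-1592)*(-1921) - 60 = 6116464 - 60 = 6116404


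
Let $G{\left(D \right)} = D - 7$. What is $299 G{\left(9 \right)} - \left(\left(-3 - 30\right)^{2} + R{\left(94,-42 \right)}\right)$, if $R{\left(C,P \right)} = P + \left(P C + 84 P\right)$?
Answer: $7027$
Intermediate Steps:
$G{\left(D \right)} = -7 + D$
$R{\left(C,P \right)} = 85 P + C P$ ($R{\left(C,P \right)} = P + \left(C P + 84 P\right) = P + \left(84 P + C P\right) = 85 P + C P$)
$299 G{\left(9 \right)} - \left(\left(-3 - 30\right)^{2} + R{\left(94,-42 \right)}\right) = 299 \left(-7 + 9\right) - \left(\left(-3 - 30\right)^{2} - 42 \left(85 + 94\right)\right) = 299 \cdot 2 - \left(\left(-33\right)^{2} - 7518\right) = 598 - \left(1089 - 7518\right) = 598 - -6429 = 598 + 6429 = 7027$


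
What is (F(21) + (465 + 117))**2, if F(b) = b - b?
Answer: 338724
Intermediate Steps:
F(b) = 0
(F(21) + (465 + 117))**2 = (0 + (465 + 117))**2 = (0 + 582)**2 = 582**2 = 338724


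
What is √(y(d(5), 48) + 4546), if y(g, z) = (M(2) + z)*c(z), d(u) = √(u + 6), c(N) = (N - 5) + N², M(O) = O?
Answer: 6*√3386 ≈ 349.14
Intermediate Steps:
c(N) = -5 + N + N² (c(N) = (-5 + N) + N² = -5 + N + N²)
d(u) = √(6 + u)
y(g, z) = (2 + z)*(-5 + z + z²)
√(y(d(5), 48) + 4546) = √((2 + 48)*(-5 + 48 + 48²) + 4546) = √(50*(-5 + 48 + 2304) + 4546) = √(50*2347 + 4546) = √(117350 + 4546) = √121896 = 6*√3386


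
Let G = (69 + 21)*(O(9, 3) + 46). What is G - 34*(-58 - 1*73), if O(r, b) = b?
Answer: 8864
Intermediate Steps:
G = 4410 (G = (69 + 21)*(3 + 46) = 90*49 = 4410)
G - 34*(-58 - 1*73) = 4410 - 34*(-58 - 1*73) = 4410 - 34*(-58 - 73) = 4410 - 34*(-131) = 4410 + 4454 = 8864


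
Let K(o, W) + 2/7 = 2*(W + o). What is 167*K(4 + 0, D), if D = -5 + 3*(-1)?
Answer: -9686/7 ≈ -1383.7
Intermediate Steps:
D = -8 (D = -5 - 3 = -8)
K(o, W) = -2/7 + 2*W + 2*o (K(o, W) = -2/7 + 2*(W + o) = -2/7 + (2*W + 2*o) = -2/7 + 2*W + 2*o)
167*K(4 + 0, D) = 167*(-2/7 + 2*(-8) + 2*(4 + 0)) = 167*(-2/7 - 16 + 2*4) = 167*(-2/7 - 16 + 8) = 167*(-58/7) = -9686/7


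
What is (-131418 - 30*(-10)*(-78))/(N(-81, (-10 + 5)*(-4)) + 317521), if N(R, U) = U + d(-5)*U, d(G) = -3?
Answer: -51606/105827 ≈ -0.48765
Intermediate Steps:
N(R, U) = -2*U (N(R, U) = U - 3*U = -2*U)
(-131418 - 30*(-10)*(-78))/(N(-81, (-10 + 5)*(-4)) + 317521) = (-131418 - 30*(-10)*(-78))/(-2*(-10 + 5)*(-4) + 317521) = (-131418 + 300*(-78))/(-(-10)*(-4) + 317521) = (-131418 - 23400)/(-2*20 + 317521) = -154818/(-40 + 317521) = -154818/317481 = -154818*1/317481 = -51606/105827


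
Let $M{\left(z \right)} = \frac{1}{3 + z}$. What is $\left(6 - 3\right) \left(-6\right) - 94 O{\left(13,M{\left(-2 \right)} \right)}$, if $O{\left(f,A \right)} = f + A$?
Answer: $-1334$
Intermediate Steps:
$O{\left(f,A \right)} = A + f$
$\left(6 - 3\right) \left(-6\right) - 94 O{\left(13,M{\left(-2 \right)} \right)} = \left(6 - 3\right) \left(-6\right) - 94 \left(\frac{1}{3 - 2} + 13\right) = 3 \left(-6\right) - 94 \left(1^{-1} + 13\right) = -18 - 94 \left(1 + 13\right) = -18 - 1316 = -1334$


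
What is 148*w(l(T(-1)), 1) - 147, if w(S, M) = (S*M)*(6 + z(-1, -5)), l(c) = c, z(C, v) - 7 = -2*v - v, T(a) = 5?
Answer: 20573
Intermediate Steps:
z(C, v) = 7 - 3*v (z(C, v) = 7 + (-2*v - v) = 7 - 3*v)
w(S, M) = 28*M*S (w(S, M) = (S*M)*(6 + (7 - 3*(-5))) = (M*S)*(6 + (7 + 15)) = (M*S)*(6 + 22) = (M*S)*28 = 28*M*S)
148*w(l(T(-1)), 1) - 147 = 148*(28*1*5) - 147 = 148*140 - 147 = 20720 - 147 = 20573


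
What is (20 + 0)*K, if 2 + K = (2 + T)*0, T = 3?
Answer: -40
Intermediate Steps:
K = -2 (K = -2 + (2 + 3)*0 = -2 + 5*0 = -2 + 0 = -2)
(20 + 0)*K = (20 + 0)*(-2) = 20*(-2) = -40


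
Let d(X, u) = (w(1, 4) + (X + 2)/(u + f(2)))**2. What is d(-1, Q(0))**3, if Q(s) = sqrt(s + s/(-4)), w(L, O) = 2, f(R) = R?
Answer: 15625/64 ≈ 244.14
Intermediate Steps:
Q(s) = sqrt(3)*sqrt(s)/2 (Q(s) = sqrt(s + s*(-1/4)) = sqrt(s - s/4) = sqrt(3*s/4) = sqrt(3)*sqrt(s)/2)
d(X, u) = (2 + (2 + X)/(2 + u))**2 (d(X, u) = (2 + (X + 2)/(u + 2))**2 = (2 + (2 + X)/(2 + u))**2)
d(-1, Q(0))**3 = ((6 - 1 + 2*(sqrt(3)*sqrt(0)/2))**2/(2 + sqrt(3)*sqrt(0)/2)**2)**3 = ((6 - 1 + 2*((1/2)*sqrt(3)*0))**2/(2 + (1/2)*sqrt(3)*0)**2)**3 = ((6 - 1 + 2*0)**2/(2 + 0)**2)**3 = ((6 - 1 + 0)**2/2**2)**3 = ((1/4)*5**2)**3 = ((1/4)*25)**3 = (25/4)**3 = 15625/64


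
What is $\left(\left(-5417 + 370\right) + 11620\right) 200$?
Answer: $1314600$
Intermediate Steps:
$\left(\left(-5417 + 370\right) + 11620\right) 200 = \left(-5047 + 11620\right) 200 = 6573 \cdot 200 = 1314600$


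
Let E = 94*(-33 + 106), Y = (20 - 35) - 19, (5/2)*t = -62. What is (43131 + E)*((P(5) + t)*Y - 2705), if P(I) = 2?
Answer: -482382457/5 ≈ -9.6477e+7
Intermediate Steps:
t = -124/5 (t = (⅖)*(-62) = -124/5 ≈ -24.800)
Y = -34 (Y = -15 - 19 = -34)
E = 6862 (E = 94*73 = 6862)
(43131 + E)*((P(5) + t)*Y - 2705) = (43131 + 6862)*((2 - 124/5)*(-34) - 2705) = 49993*(-114/5*(-34) - 2705) = 49993*(3876/5 - 2705) = 49993*(-9649/5) = -482382457/5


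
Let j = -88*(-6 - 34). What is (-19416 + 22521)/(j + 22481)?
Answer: 115/963 ≈ 0.11942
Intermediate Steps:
j = 3520 (j = -88*(-40) = 3520)
(-19416 + 22521)/(j + 22481) = (-19416 + 22521)/(3520 + 22481) = 3105/26001 = 3105*(1/26001) = 115/963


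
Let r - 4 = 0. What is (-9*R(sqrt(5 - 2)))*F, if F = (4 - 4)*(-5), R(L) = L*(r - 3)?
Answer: 0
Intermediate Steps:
r = 4 (r = 4 + 0 = 4)
R(L) = L (R(L) = L*(4 - 3) = L*1 = L)
F = 0 (F = 0*(-5) = 0)
(-9*R(sqrt(5 - 2)))*F = -9*sqrt(5 - 2)*0 = -9*sqrt(3)*0 = 0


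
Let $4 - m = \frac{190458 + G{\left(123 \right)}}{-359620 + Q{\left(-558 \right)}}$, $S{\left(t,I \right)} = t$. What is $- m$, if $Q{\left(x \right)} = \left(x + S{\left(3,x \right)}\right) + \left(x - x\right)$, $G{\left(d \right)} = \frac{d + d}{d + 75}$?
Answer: $- \frac{10765651}{2377155} \approx -4.5288$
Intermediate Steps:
$G{\left(d \right)} = \frac{2 d}{75 + d}$
$Q{\left(x \right)} = 3 + x$ ($Q{\left(x \right)} = \left(x + 3\right) + \left(x - x\right) = \left(3 + x\right) + 0 = 3 + x$)
$m = \frac{10765651}{2377155}$ ($m = 4 - \frac{190458 + 2 \cdot 123 \frac{1}{75 + 123}}{-359620 + \left(3 - 558\right)} = 4 - \frac{190458 + 2 \cdot 123 \cdot \frac{1}{198}}{-359620 - 555} = 4 - \frac{190458 + 2 \cdot 123 \cdot \frac{1}{198}}{-360175} = 4 - \left(190458 + \frac{41}{33}\right) \left(- \frac{1}{360175}\right) = 4 - \frac{6285155}{33} \left(- \frac{1}{360175}\right) = 4 - - \frac{1257031}{2377155} = 4 + \frac{1257031}{2377155} = \frac{10765651}{2377155} \approx 4.5288$)
$- m = \left(-1\right) \frac{10765651}{2377155} = - \frac{10765651}{2377155}$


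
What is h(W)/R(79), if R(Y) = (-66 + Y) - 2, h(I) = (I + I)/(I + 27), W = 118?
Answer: 236/1595 ≈ 0.14796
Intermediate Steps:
h(I) = 2*I/(27 + I) (h(I) = (2*I)/(27 + I) = 2*I/(27 + I))
R(Y) = -68 + Y
h(W)/R(79) = (2*118/(27 + 118))/(-68 + 79) = (2*118/145)/11 = (2*118*(1/145))*(1/11) = (236/145)*(1/11) = 236/1595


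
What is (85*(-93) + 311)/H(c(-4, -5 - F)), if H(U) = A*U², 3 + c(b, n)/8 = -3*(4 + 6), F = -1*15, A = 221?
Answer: -3797/7701408 ≈ -0.00049303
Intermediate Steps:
F = -15
c(b, n) = -264 (c(b, n) = -24 + 8*(-3*(4 + 6)) = -24 + 8*(-3*10) = -24 + 8*(-30) = -24 - 240 = -264)
H(U) = 221*U²
(85*(-93) + 311)/H(c(-4, -5 - F)) = (85*(-93) + 311)/((221*(-264)²)) = (-7905 + 311)/((221*69696)) = -7594/15402816 = -7594*1/15402816 = -3797/7701408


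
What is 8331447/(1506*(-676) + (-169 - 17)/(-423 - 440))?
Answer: -2396679587/292860714 ≈ -8.1837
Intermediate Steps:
8331447/(1506*(-676) + (-169 - 17)/(-423 - 440)) = 8331447/(-1018056 - 186/(-863)) = 8331447/(-1018056 - 186*(-1/863)) = 8331447/(-1018056 + 186/863) = 8331447/(-878582142/863) = 8331447*(-863/878582142) = -2396679587/292860714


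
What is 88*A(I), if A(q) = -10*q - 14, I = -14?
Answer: 11088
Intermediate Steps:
A(q) = -14 - 10*q
88*A(I) = 88*(-14 - 10*(-14)) = 88*(-14 + 140) = 88*126 = 11088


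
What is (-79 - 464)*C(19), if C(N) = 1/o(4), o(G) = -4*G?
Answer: 543/16 ≈ 33.938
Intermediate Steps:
C(N) = -1/16 (C(N) = 1/(-4*4) = 1/(-16) = -1/16)
(-79 - 464)*C(19) = (-79 - 464)*(-1/16) = -543*(-1/16) = 543/16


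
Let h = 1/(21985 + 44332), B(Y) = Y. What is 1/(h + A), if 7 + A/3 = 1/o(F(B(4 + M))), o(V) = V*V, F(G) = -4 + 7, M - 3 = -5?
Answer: -198951/4111651 ≈ -0.048387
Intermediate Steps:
M = -2 (M = 3 - 5 = -2)
F(G) = 3
h = 1/66317 ≈ 1.5079e-5
o(V) = V**2
A = -62/3 (A = -21 + 3/(3**2) = -21 + 3/9 = -21 + 3*(1/9) = -21 + 1/3 = -62/3 ≈ -20.667)
1/(h + A) = 1/(1/66317 - 62/3) = 1/(-4111651/198951) = -198951/4111651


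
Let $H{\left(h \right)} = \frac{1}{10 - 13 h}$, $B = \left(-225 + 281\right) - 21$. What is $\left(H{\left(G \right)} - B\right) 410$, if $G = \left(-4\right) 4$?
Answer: $- \frac{1563945}{109} \approx -14348.0$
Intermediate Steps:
$G = -16$
$B = 35$ ($B = 56 - 21 = 35$)
$\left(H{\left(G \right)} - B\right) 410 = \left(- \frac{1}{-10 + 13 \left(-16\right)} - 35\right) 410 = \left(- \frac{1}{-10 - 208} - 35\right) 410 = \left(- \frac{1}{-218} - 35\right) 410 = \left(\left(-1\right) \left(- \frac{1}{218}\right) - 35\right) 410 = \left(\frac{1}{218} - 35\right) 410 = \left(- \frac{7629}{218}\right) 410 = - \frac{1563945}{109}$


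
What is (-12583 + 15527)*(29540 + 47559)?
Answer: 226979456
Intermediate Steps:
(-12583 + 15527)*(29540 + 47559) = 2944*77099 = 226979456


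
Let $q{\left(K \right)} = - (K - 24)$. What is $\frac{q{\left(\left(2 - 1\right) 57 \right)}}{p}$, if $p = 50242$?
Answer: $- \frac{33}{50242} \approx -0.00065682$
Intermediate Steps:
$q{\left(K \right)} = 24 - K$ ($q{\left(K \right)} = - (K - 24) = - (-24 + K) = 24 - K$)
$\frac{q{\left(\left(2 - 1\right) 57 \right)}}{p} = \frac{24 - \left(2 - 1\right) 57}{50242} = \left(24 - \left(2 - 1\right) 57\right) \frac{1}{50242} = \left(24 - 1 \cdot 57\right) \frac{1}{50242} = \left(24 - 57\right) \frac{1}{50242} = \left(-33\right) \frac{1}{50242} = - \frac{33}{50242}$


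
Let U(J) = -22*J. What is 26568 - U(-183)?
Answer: 22542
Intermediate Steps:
26568 - U(-183) = 26568 - (-22)*(-183) = 26568 - 1*4026 = 26568 - 4026 = 22542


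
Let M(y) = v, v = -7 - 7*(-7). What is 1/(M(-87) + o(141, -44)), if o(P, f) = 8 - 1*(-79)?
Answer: 1/129 ≈ 0.0077519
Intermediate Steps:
o(P, f) = 87 (o(P, f) = 8 + 79 = 87)
v = 42 (v = -7 + 49 = 42)
M(y) = 42
1/(M(-87) + o(141, -44)) = 1/(42 + 87) = 1/129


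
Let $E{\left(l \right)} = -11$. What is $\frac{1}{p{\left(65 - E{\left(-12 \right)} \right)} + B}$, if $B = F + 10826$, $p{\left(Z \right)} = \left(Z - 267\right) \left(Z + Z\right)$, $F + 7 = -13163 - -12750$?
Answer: $- \frac{1}{18626} \approx -5.3688 \cdot 10^{-5}$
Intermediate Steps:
$F = -420$ ($F = -7 - 413 = -420$)
$p{\left(Z \right)} = 2 Z \left(-267 + Z\right)$ ($p{\left(Z \right)} = \left(-267 + Z\right) 2 Z = 2 Z \left(-267 + Z\right)$)
$B = 10406$ ($B = -420 + 10826 = 10406$)
$\frac{1}{p{\left(65 - E{\left(-12 \right)} \right)} + B} = \frac{1}{2 \left(65 - -11\right) \left(-267 + \left(65 - -11\right)\right) + 10406} = \frac{1}{2 \left(65 + 11\right) \left(-267 + \left(65 + 11\right)\right) + 10406} = \frac{1}{2 \cdot 76 \left(-267 + 76\right) + 10406} = \frac{1}{2 \cdot 76 \left(-191\right) + 10406} = \frac{1}{-29032 + 10406} = \frac{1}{-18626} = - \frac{1}{18626}$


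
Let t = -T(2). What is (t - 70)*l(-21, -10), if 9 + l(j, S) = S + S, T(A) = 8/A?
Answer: 2146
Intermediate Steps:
l(j, S) = -9 + 2*S (l(j, S) = -9 + (S + S) = -9 + 2*S)
t = -4 (t = -8/2 = -1*4 = -4)
(t - 70)*l(-21, -10) = (-4 - 70)*(-9 + 2*(-10)) = -74*(-9 - 20) = -74*(-29) = 2146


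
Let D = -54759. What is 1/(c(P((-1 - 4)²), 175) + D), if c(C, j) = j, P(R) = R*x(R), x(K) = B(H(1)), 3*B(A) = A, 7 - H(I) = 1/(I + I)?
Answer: -1/54584 ≈ -1.8320e-5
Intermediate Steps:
H(I) = 7 - 1/(2*I) (H(I) = 7 - 1/(I + I) = 7 - 1/(2*I))
B(A) = A/3
x(K) = 13/6 (x(K) = (7 - ½/1)/3 = (7 - ½*1)/3 = (7 - ½)/3 = (⅓)*(13/2) = 13/6)
P(R) = 13*R/6 (P(R) = R*(13/6) = 13*R/6)
1/(c(P((-1 - 4)²), 175) + D) = 1/(175 - 54759) = 1/(-54584) = -1/54584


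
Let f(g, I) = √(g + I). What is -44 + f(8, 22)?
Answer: -44 + √30 ≈ -38.523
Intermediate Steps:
f(g, I) = √(I + g)
-44 + f(8, 22) = -44 + √(22 + 8) = -44 + √30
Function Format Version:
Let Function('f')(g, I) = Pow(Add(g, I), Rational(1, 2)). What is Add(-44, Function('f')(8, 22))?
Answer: Add(-44, Pow(30, Rational(1, 2))) ≈ -38.523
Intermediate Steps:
Function('f')(g, I) = Pow(Add(I, g), Rational(1, 2))
Add(-44, Function('f')(8, 22)) = Add(-44, Pow(Add(22, 8), Rational(1, 2))) = Add(-44, Pow(30, Rational(1, 2)))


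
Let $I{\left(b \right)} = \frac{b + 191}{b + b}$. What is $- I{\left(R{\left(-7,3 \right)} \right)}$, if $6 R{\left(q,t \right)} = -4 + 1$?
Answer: $\frac{381}{2} \approx 190.5$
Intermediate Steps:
$R{\left(q,t \right)} = - \frac{1}{2}$ ($R{\left(q,t \right)} = \frac{-4 + 1}{6} = \frac{1}{6} \left(-3\right) = - \frac{1}{2}$)
$I{\left(b \right)} = \frac{191 + b}{2 b}$
$- I{\left(R{\left(-7,3 \right)} \right)} = - \frac{191 - \frac{1}{2}}{2 \left(- \frac{1}{2}\right)} = - \frac{\left(-2\right) 381}{2 \cdot 2} = \left(-1\right) \left(- \frac{381}{2}\right) = \frac{381}{2}$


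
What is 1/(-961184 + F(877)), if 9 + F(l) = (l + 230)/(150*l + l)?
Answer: -132427/127287904304 ≈ -1.0404e-6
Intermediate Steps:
F(l) = -9 + (230 + l)/(151*l) (F(l) = -9 + (l + 230)/(150*l + l) = -9 + (230 + l)/((151*l)) = -9 + (230 + l)*(1/(151*l)) = -9 + (230 + l)/(151*l))
1/(-961184 + F(877)) = 1/(-961184 + (2/151)*(115 - 679*877)/877) = 1/(-961184 + (2/151)*(1/877)*(115 - 595483)) = 1/(-961184 + (2/151)*(1/877)*(-595368)) = 1/(-961184 - 1190736/132427) = 1/(-127287904304/132427) = -132427/127287904304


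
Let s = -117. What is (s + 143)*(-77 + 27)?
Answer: -1300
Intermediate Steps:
(s + 143)*(-77 + 27) = (-117 + 143)*(-77 + 27) = 26*(-50) = -1300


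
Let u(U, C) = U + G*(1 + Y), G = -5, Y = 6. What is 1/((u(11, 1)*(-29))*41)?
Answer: 1/28536 ≈ 3.5043e-5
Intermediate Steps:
u(U, C) = -35 + U (u(U, C) = U - 5*(1 + 6) = U - 5*7 = U - 35 = -35 + U)
1/((u(11, 1)*(-29))*41) = 1/(((-35 + 11)*(-29))*41) = 1/(-24*(-29)*41) = 1/(696*41) = 1/28536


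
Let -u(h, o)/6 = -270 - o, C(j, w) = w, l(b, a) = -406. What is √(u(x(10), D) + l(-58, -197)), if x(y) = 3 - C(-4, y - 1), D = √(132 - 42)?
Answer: √(1214 + 18*√10) ≈ 35.650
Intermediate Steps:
D = 3*√10 (D = √90 = 3*√10 ≈ 9.4868)
x(y) = 4 - y (x(y) = 3 - (y - 1) = 3 - (-1 + y) = 3 + (1 - y) = 4 - y)
u(h, o) = 1620 + 6*o (u(h, o) = -6*(-270 - o) = 1620 + 6*o)
√(u(x(10), D) + l(-58, -197)) = √((1620 + 6*(3*√10)) - 406) = √((1620 + 18*√10) - 406) = √(1214 + 18*√10)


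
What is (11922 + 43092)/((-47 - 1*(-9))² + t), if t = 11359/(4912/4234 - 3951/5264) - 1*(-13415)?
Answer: 251090332638/194401638295 ≈ 1.2916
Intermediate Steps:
t = 187811053347/4564117 (t = 11359/(4912*(1/4234) - 3951*1/5264) + 13415 = 11359/(2456/2117 - 3951/5264) + 13415 = 11359/(4564117/11143888) + 13415 = 11359*(11143888/4564117) + 13415 = 126583423792/4564117 + 13415 = 187811053347/4564117 ≈ 41150.)
(11922 + 43092)/((-47 - 1*(-9))² + t) = (11922 + 43092)/((-47 - 1*(-9))² + 187811053347/4564117) = 55014/((-47 + 9)² + 187811053347/4564117) = 55014/((-38)² + 187811053347/4564117) = 55014/(1444 + 187811053347/4564117) = 55014/(194401638295/4564117) = 55014*(4564117/194401638295) = 251090332638/194401638295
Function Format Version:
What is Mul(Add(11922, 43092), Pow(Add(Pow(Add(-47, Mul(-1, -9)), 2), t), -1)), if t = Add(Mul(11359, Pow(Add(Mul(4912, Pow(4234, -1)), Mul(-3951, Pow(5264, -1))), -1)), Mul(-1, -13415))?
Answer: Rational(251090332638, 194401638295) ≈ 1.2916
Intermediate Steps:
t = Rational(187811053347, 4564117) (t = Add(Mul(11359, Pow(Add(Mul(4912, Rational(1, 4234)), Mul(-3951, Rational(1, 5264))), -1)), 13415) = Add(Mul(11359, Pow(Add(Rational(2456, 2117), Rational(-3951, 5264)), -1)), 13415) = Add(Mul(11359, Pow(Rational(4564117, 11143888), -1)), 13415) = Add(Mul(11359, Rational(11143888, 4564117)), 13415) = Add(Rational(126583423792, 4564117), 13415) = Rational(187811053347, 4564117) ≈ 41150.)
Mul(Add(11922, 43092), Pow(Add(Pow(Add(-47, Mul(-1, -9)), 2), t), -1)) = Mul(Add(11922, 43092), Pow(Add(Pow(Add(-47, Mul(-1, -9)), 2), Rational(187811053347, 4564117)), -1)) = Mul(55014, Pow(Add(Pow(Add(-47, 9), 2), Rational(187811053347, 4564117)), -1)) = Mul(55014, Pow(Add(Pow(-38, 2), Rational(187811053347, 4564117)), -1)) = Mul(55014, Pow(Add(1444, Rational(187811053347, 4564117)), -1)) = Mul(55014, Pow(Rational(194401638295, 4564117), -1)) = Mul(55014, Rational(4564117, 194401638295)) = Rational(251090332638, 194401638295)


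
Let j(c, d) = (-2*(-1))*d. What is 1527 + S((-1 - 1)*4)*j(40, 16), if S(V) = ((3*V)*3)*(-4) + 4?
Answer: 10871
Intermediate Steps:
j(c, d) = 2*d
S(V) = 4 - 36*V (S(V) = (9*V)*(-4) + 4 = -36*V + 4 = 4 - 36*V)
1527 + S((-1 - 1)*4)*j(40, 16) = 1527 + (4 - 36*(-1 - 1)*4)*(2*16) = 1527 + (4 - (-72)*4)*32 = 1527 + (4 - 36*(-8))*32 = 1527 + (4 + 288)*32 = 1527 + 292*32 = 1527 + 9344 = 10871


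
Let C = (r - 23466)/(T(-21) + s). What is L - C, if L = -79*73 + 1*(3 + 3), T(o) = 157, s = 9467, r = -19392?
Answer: -9233501/1604 ≈ -5756.5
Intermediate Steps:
L = -5761 (L = -5767 + 1*6 = -5767 + 6 = -5761)
C = -7143/1604 (C = (-19392 - 23466)/(157 + 9467) = -42858/9624 = -42858*1/9624 = -7143/1604 ≈ -4.4532)
L - C = -5761 - 1*(-7143/1604) = -5761 + 7143/1604 = -9233501/1604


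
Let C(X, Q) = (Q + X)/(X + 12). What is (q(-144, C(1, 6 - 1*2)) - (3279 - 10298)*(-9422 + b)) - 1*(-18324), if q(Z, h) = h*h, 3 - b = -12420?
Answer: 3562915992/169 ≈ 2.1082e+7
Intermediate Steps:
b = 12423 (b = 3 - 1*(-12420) = 3 + 12420 = 12423)
C(X, Q) = (Q + X)/(12 + X)
q(Z, h) = h**2
(q(-144, C(1, 6 - 1*2)) - (3279 - 10298)*(-9422 + b)) - 1*(-18324) = ((((6 - 1*2) + 1)/(12 + 1))**2 - (3279 - 10298)*(-9422 + 12423)) - 1*(-18324) = ((((6 - 2) + 1)/13)**2 - (-7019)*3001) + 18324 = (((4 + 1)/13)**2 - 1*(-21064019)) + 18324 = (((1/13)*5)**2 + 21064019) + 18324 = ((5/13)**2 + 21064019) + 18324 = (25/169 + 21064019) + 18324 = 3559819236/169 + 18324 = 3562915992/169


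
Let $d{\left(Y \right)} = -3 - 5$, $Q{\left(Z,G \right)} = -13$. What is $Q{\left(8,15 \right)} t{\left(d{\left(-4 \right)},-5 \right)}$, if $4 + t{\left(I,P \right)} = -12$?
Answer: $208$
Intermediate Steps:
$d{\left(Y \right)} = -8$ ($d{\left(Y \right)} = -3 - 5 = -8$)
$t{\left(I,P \right)} = -16$ ($t{\left(I,P \right)} = -4 - 12 = -16$)
$Q{\left(8,15 \right)} t{\left(d{\left(-4 \right)},-5 \right)} = \left(-13\right) \left(-16\right) = 208$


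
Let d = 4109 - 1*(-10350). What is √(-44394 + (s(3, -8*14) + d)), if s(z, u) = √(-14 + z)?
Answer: √(-29935 + I*√11) ≈ 0.0096 + 173.02*I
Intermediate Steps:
d = 14459 (d = 4109 + 10350 = 14459)
√(-44394 + (s(3, -8*14) + d)) = √(-44394 + (√(-14 + 3) + 14459)) = √(-44394 + (√(-11) + 14459)) = √(-44394 + (I*√11 + 14459)) = √(-44394 + (14459 + I*√11)) = √(-29935 + I*√11)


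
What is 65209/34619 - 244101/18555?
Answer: -2413526508/214118515 ≈ -11.272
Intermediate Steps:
65209/34619 - 244101/18555 = 65209*(1/34619) - 244101*1/18555 = 65209/34619 - 81367/6185 = -2413526508/214118515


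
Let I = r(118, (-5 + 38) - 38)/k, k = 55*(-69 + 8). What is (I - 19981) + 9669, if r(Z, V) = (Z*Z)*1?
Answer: -34610684/3355 ≈ -10316.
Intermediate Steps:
r(Z, V) = Z**2 (r(Z, V) = Z**2*1 = Z**2)
k = -3355 (k = 55*(-61) = -3355)
I = -13924/3355 (I = 118**2/(-3355) = 13924*(-1/3355) = -13924/3355 ≈ -4.1502)
(I - 19981) + 9669 = (-13924/3355 - 19981) + 9669 = -67050179/3355 + 9669 = -34610684/3355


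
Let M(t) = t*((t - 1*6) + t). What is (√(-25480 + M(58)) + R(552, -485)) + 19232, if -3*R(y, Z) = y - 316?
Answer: 57460/3 + 10*I*√191 ≈ 19153.0 + 138.2*I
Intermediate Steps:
R(y, Z) = 316/3 - y/3 (R(y, Z) = -(y - 316)/3 = -(-316 + y)/3 = 316/3 - y/3)
M(t) = t*(-6 + 2*t) (M(t) = t*((t - 6) + t) = t*((-6 + t) + t) = t*(-6 + 2*t))
(√(-25480 + M(58)) + R(552, -485)) + 19232 = (√(-25480 + 2*58*(-3 + 58)) + (316/3 - ⅓*552)) + 19232 = (√(-25480 + 2*58*55) + (316/3 - 184)) + 19232 = (√(-25480 + 6380) - 236/3) + 19232 = (√(-19100) - 236/3) + 19232 = (10*I*√191 - 236/3) + 19232 = (-236/3 + 10*I*√191) + 19232 = 57460/3 + 10*I*√191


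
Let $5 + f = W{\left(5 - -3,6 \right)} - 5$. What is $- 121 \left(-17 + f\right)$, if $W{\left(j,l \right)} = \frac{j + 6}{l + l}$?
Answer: $\frac{18755}{6} \approx 3125.8$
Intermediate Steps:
$W{\left(j,l \right)} = \frac{6 + j}{2 l}$
$f = - \frac{53}{6}$ ($f = -5 - \left(5 - \frac{6 + \left(5 - -3\right)}{2 \cdot 6}\right) = -5 - \left(5 - \frac{6 + \left(5 + 3\right)}{12}\right) = -5 - \left(5 - \frac{6 + 8}{12}\right) = -5 - \left(5 - \frac{7}{6}\right) = -5 + \left(\frac{7}{6} - 5\right) = -5 - \frac{23}{6} = - \frac{53}{6} \approx -8.8333$)
$- 121 \left(-17 + f\right) = - 121 \left(-17 - \frac{53}{6}\right) = \left(-121\right) \left(- \frac{155}{6}\right) = \frac{18755}{6}$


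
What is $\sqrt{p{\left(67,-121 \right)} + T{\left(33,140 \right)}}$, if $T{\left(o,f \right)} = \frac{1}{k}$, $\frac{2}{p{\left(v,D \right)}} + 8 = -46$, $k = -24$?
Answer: $\frac{i \sqrt{102}}{36} \approx 0.28054 i$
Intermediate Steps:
$p{\left(v,D \right)} = - \frac{1}{27}$ ($p{\left(v,D \right)} = \frac{2}{-8 - 46} = \frac{2}{-54} = 2 \left(- \frac{1}{54}\right) = - \frac{1}{27}$)
$T{\left(o,f \right)} = - \frac{1}{24}$ ($T{\left(o,f \right)} = \frac{1}{-24} = - \frac{1}{24}$)
$\sqrt{p{\left(67,-121 \right)} + T{\left(33,140 \right)}} = \sqrt{- \frac{1}{27} - \frac{1}{24}} = \sqrt{- \frac{17}{216}} = \frac{i \sqrt{102}}{36}$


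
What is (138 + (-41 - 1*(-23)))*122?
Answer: 14640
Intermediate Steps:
(138 + (-41 - 1*(-23)))*122 = (138 + (-41 + 23))*122 = (138 - 18)*122 = 120*122 = 14640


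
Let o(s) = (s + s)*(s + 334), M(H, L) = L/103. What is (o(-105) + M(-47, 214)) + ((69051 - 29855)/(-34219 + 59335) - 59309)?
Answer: -69456554060/646737 ≈ -1.0740e+5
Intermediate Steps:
M(H, L) = L/103 (M(H, L) = L*(1/103) = L/103)
o(s) = 2*s*(334 + s) (o(s) = (2*s)*(334 + s) = 2*s*(334 + s))
(o(-105) + M(-47, 214)) + ((69051 - 29855)/(-34219 + 59335) - 59309) = (2*(-105)*(334 - 105) + (1/103)*214) + ((69051 - 29855)/(-34219 + 59335) - 59309) = (2*(-105)*229 + 214/103) + (39196/25116 - 59309) = (-48090 + 214/103) + (39196*(1/25116) - 59309) = -4953056/103 + (9799/6279 - 59309) = -4953056/103 - 372391412/6279 = -69456554060/646737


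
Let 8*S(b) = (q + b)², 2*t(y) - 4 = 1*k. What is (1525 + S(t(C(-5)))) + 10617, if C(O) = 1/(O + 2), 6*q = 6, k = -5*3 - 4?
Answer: 388713/32 ≈ 12147.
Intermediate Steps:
k = -19 (k = -15 - 4 = -19)
q = 1 (q = (⅙)*6 = 1)
C(O) = 1/(2 + O)
t(y) = -15/2 (t(y) = 2 + (1*(-19))/2 = 2 + (½)*(-19) = 2 - 19/2 = -15/2)
S(b) = (1 + b)²/8
(1525 + S(t(C(-5)))) + 10617 = (1525 + (1 - 15/2)²/8) + 10617 = (1525 + (-13/2)²/8) + 10617 = (1525 + (⅛)*(169/4)) + 10617 = (1525 + 169/32) + 10617 = 48969/32 + 10617 = 388713/32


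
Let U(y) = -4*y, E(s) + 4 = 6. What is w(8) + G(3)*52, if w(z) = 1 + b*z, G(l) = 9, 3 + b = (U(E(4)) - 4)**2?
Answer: 1597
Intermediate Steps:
E(s) = 2 (E(s) = -4 + 6 = 2)
b = 141 (b = -3 + (-4*2 - 4)**2 = -3 + (-8 - 4)**2 = -3 + (-12)**2 = -3 + 144 = 141)
w(z) = 1 + 141*z
w(8) + G(3)*52 = (1 + 141*8) + 9*52 = (1 + 1128) + 468 = 1129 + 468 = 1597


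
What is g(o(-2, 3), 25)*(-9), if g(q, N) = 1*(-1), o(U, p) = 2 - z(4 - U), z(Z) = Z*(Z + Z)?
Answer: 9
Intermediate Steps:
z(Z) = 2*Z² (z(Z) = Z*(2*Z) = 2*Z²)
o(U, p) = 2 - 2*(4 - U)²
g(q, N) = -1
g(o(-2, 3), 25)*(-9) = -1*(-9) = 9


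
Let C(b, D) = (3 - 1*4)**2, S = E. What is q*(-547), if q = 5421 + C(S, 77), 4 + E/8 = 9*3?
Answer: -2965834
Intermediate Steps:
E = 184 (E = -32 + 8*(9*3) = -32 + 8*27 = -32 + 216 = 184)
S = 184
C(b, D) = 1 (C(b, D) = (3 - 4)**2 = (-1)**2 = 1)
q = 5422 (q = 5421 + 1 = 5422)
q*(-547) = 5422*(-547) = -2965834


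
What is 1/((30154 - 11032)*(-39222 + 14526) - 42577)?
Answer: -1/472279489 ≈ -2.1174e-9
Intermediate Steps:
1/((30154 - 11032)*(-39222 + 14526) - 42577) = 1/(19122*(-24696) - 42577) = 1/(-472236912 - 42577) = 1/(-472279489) = -1/472279489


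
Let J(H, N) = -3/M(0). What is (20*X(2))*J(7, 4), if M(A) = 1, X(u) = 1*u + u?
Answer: -240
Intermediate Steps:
X(u) = 2*u (X(u) = u + u = 2*u)
J(H, N) = -3 (J(H, N) = -3/1 = -3*1 = -3)
(20*X(2))*J(7, 4) = (20*(2*2))*(-3) = (20*4)*(-3) = 80*(-3) = -240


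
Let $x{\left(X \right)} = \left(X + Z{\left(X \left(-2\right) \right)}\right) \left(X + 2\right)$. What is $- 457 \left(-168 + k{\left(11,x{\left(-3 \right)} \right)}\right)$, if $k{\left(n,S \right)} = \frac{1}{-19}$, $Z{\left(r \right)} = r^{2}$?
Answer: $\frac{1459201}{19} \approx 76800.0$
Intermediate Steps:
$x{\left(X \right)} = \left(2 + X\right) \left(X + 4 X^{2}\right)$ ($x{\left(X \right)} = \left(X + \left(X \left(-2\right)\right)^{2}\right) \left(X + 2\right) = \left(X + \left(- 2 X\right)^{2}\right) \left(2 + X\right) = \left(X + 4 X^{2}\right) \left(2 + X\right) = \left(2 + X\right) \left(X + 4 X^{2}\right)$)
$k{\left(n,S \right)} = - \frac{1}{19}$
$- 457 \left(-168 + k{\left(11,x{\left(-3 \right)} \right)}\right) = - 457 \left(-168 - \frac{1}{19}\right) = \left(-457\right) \left(- \frac{3193}{19}\right) = \frac{1459201}{19}$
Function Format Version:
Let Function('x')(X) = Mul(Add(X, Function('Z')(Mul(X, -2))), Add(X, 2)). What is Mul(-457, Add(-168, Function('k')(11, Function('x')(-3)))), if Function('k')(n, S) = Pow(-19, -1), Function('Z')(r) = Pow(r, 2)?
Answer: Rational(1459201, 19) ≈ 76800.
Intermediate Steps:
Function('x')(X) = Mul(Add(2, X), Add(X, Mul(4, Pow(X, 2)))) (Function('x')(X) = Mul(Add(X, Pow(Mul(X, -2), 2)), Add(X, 2)) = Mul(Add(X, Pow(Mul(-2, X), 2)), Add(2, X)) = Mul(Add(X, Mul(4, Pow(X, 2))), Add(2, X)) = Mul(Add(2, X), Add(X, Mul(4, Pow(X, 2)))))
Function('k')(n, S) = Rational(-1, 19)
Mul(-457, Add(-168, Function('k')(11, Function('x')(-3)))) = Mul(-457, Add(-168, Rational(-1, 19))) = Mul(-457, Rational(-3193, 19)) = Rational(1459201, 19)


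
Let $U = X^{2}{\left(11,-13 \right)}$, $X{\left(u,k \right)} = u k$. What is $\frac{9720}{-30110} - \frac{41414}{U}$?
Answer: $- \frac{144573982}{61571939} \approx -2.348$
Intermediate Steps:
$X{\left(u,k \right)} = k u$
$U = 20449$ ($U = \left(\left(-13\right) 11\right)^{2} = \left(-143\right)^{2} = 20449$)
$\frac{9720}{-30110} - \frac{41414}{U} = \frac{9720}{-30110} - \frac{41414}{20449} = 9720 \left(- \frac{1}{30110}\right) - \frac{41414}{20449} = - \frac{972}{3011} - \frac{41414}{20449} = - \frac{144573982}{61571939}$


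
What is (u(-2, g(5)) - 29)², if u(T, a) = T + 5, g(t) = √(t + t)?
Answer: 676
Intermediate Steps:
g(t) = √2*√t (g(t) = √(2*t) = √2*√t)
u(T, a) = 5 + T
(u(-2, g(5)) - 29)² = ((5 - 2) - 29)² = (3 - 29)² = (-26)² = 676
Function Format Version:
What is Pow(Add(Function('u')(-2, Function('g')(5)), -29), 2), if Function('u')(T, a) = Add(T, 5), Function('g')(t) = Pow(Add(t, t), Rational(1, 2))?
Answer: 676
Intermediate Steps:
Function('g')(t) = Mul(Pow(2, Rational(1, 2)), Pow(t, Rational(1, 2))) (Function('g')(t) = Pow(Mul(2, t), Rational(1, 2)) = Mul(Pow(2, Rational(1, 2)), Pow(t, Rational(1, 2))))
Function('u')(T, a) = Add(5, T)
Pow(Add(Function('u')(-2, Function('g')(5)), -29), 2) = Pow(Add(Add(5, -2), -29), 2) = Pow(Add(3, -29), 2) = Pow(-26, 2) = 676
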